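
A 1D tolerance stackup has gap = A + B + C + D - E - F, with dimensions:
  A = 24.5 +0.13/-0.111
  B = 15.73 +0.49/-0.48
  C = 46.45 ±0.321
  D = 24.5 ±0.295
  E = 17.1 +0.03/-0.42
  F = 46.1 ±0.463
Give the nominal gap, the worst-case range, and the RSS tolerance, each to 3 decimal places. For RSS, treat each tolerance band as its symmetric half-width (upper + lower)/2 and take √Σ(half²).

Stack each dimension's contribution:
  +A: nom +24.500 → Σnom=24.500; wc +0.130/-0.111 → slack +0.130/-0.111; half-tol=0.120, Σhalf²=0.014520
  +B: nom +15.730 → Σnom=40.230; wc +0.490/-0.480 → slack +0.620/-0.591; half-tol=0.485, Σhalf²=0.249745
  +C: nom +46.450 → Σnom=86.680; wc +0.321/-0.321 → slack +0.941/-0.912; half-tol=0.321, Σhalf²=0.352786
  +D: nom +24.500 → Σnom=111.180; wc +0.295/-0.295 → slack +1.236/-1.207; half-tol=0.295, Σhalf²=0.439811
  -E: nom -17.100 → Σnom=94.080; wc +0.420/-0.030 → slack +1.656/-1.237; half-tol=0.225, Σhalf²=0.490436
  -F: nom -46.100 → Σnom=47.980; wc +0.463/-0.463 → slack +2.119/-1.700; half-tol=0.463, Σhalf²=0.704805
Nominal = 47.980. Worst-case = [47.980 - 1.700, 47.980 + 2.119] = [46.280, 50.099]. RSS = √0.704805 = 0.840.

nominal=47.980 wc=[46.280,50.099] rss=0.840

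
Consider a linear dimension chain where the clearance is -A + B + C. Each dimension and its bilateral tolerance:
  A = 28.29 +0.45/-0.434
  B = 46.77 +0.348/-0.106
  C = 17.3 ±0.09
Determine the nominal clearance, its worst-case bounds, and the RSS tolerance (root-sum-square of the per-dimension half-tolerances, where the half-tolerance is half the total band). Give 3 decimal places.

nominal=35.780 wc=[35.134,36.652] rss=0.505

Stack each dimension's contribution:
  -A: nom -28.290 → Σnom=-28.290; wc +0.434/-0.450 → slack +0.434/-0.450; half-tol=0.442, Σhalf²=0.195364
  +B: nom +46.770 → Σnom=18.480; wc +0.348/-0.106 → slack +0.782/-0.556; half-tol=0.227, Σhalf²=0.246893
  +C: nom +17.300 → Σnom=35.780; wc +0.090/-0.090 → slack +0.872/-0.646; half-tol=0.090, Σhalf²=0.254993
Nominal = 35.780. Worst-case = [35.780 - 0.646, 35.780 + 0.872] = [35.134, 36.652]. RSS = √0.254993 = 0.505.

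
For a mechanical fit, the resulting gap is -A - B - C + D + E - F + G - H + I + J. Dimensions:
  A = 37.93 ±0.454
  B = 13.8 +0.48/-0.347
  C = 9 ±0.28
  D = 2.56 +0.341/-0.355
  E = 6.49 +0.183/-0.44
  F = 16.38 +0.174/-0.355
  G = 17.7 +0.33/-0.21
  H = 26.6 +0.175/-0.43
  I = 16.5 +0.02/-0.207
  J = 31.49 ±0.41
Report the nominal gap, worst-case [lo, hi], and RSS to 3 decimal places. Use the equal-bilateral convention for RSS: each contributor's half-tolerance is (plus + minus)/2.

Stack each dimension's contribution:
  -A: nom -37.930 → Σnom=-37.930; wc +0.454/-0.454 → slack +0.454/-0.454; half-tol=0.454, Σhalf²=0.206116
  -B: nom -13.800 → Σnom=-51.730; wc +0.347/-0.480 → slack +0.801/-0.934; half-tol=0.413, Σhalf²=0.377098
  -C: nom -9.000 → Σnom=-60.730; wc +0.280/-0.280 → slack +1.081/-1.214; half-tol=0.280, Σhalf²=0.455498
  +D: nom +2.560 → Σnom=-58.170; wc +0.341/-0.355 → slack +1.422/-1.569; half-tol=0.348, Σhalf²=0.576602
  +E: nom +6.490 → Σnom=-51.680; wc +0.183/-0.440 → slack +1.605/-2.009; half-tol=0.311, Σhalf²=0.673635
  -F: nom -16.380 → Σnom=-68.060; wc +0.355/-0.174 → slack +1.960/-2.183; half-tol=0.264, Σhalf²=0.743595
  +G: nom +17.700 → Σnom=-50.360; wc +0.330/-0.210 → slack +2.290/-2.393; half-tol=0.270, Σhalf²=0.816495
  -H: nom -26.600 → Σnom=-76.960; wc +0.430/-0.175 → slack +2.720/-2.568; half-tol=0.302, Σhalf²=0.908001
  +I: nom +16.500 → Σnom=-60.460; wc +0.020/-0.207 → slack +2.740/-2.775; half-tol=0.113, Σhalf²=0.920883
  +J: nom +31.490 → Σnom=-28.970; wc +0.410/-0.410 → slack +3.150/-3.185; half-tol=0.410, Σhalf²=1.088983
Nominal = -28.970. Worst-case = [-28.970 - 3.185, -28.970 + 3.150] = [-32.155, -25.820]. RSS = √1.088983 = 1.044.

nominal=-28.970 wc=[-32.155,-25.820] rss=1.044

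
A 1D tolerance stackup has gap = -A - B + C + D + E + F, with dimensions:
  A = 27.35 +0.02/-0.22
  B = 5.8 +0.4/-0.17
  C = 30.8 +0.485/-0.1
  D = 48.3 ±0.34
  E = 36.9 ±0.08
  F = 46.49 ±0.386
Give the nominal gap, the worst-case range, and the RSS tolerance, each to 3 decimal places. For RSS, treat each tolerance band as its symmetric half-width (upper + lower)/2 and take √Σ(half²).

Stack each dimension's contribution:
  -A: nom -27.350 → Σnom=-27.350; wc +0.220/-0.020 → slack +0.220/-0.020; half-tol=0.120, Σhalf²=0.014400
  -B: nom -5.800 → Σnom=-33.150; wc +0.170/-0.400 → slack +0.390/-0.420; half-tol=0.285, Σhalf²=0.095625
  +C: nom +30.800 → Σnom=-2.350; wc +0.485/-0.100 → slack +0.875/-0.520; half-tol=0.292, Σhalf²=0.181181
  +D: nom +48.300 → Σnom=45.950; wc +0.340/-0.340 → slack +1.215/-0.860; half-tol=0.340, Σhalf²=0.296781
  +E: nom +36.900 → Σnom=82.850; wc +0.080/-0.080 → slack +1.295/-0.940; half-tol=0.080, Σhalf²=0.303181
  +F: nom +46.490 → Σnom=129.340; wc +0.386/-0.386 → slack +1.681/-1.326; half-tol=0.386, Σhalf²=0.452177
Nominal = 129.340. Worst-case = [129.340 - 1.326, 129.340 + 1.681] = [128.014, 131.021]. RSS = √0.452177 = 0.672.

nominal=129.340 wc=[128.014,131.021] rss=0.672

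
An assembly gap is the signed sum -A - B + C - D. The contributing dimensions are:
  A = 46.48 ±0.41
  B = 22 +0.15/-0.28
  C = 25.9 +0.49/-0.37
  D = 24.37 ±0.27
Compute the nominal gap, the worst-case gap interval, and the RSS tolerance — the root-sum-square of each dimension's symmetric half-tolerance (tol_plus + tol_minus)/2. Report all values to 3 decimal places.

nominal=-66.950 wc=[-68.150,-65.500] rss=0.687

Stack each dimension's contribution:
  -A: nom -46.480 → Σnom=-46.480; wc +0.410/-0.410 → slack +0.410/-0.410; half-tol=0.410, Σhalf²=0.168100
  -B: nom -22.000 → Σnom=-68.480; wc +0.280/-0.150 → slack +0.690/-0.560; half-tol=0.215, Σhalf²=0.214325
  +C: nom +25.900 → Σnom=-42.580; wc +0.490/-0.370 → slack +1.180/-0.930; half-tol=0.430, Σhalf²=0.399225
  -D: nom -24.370 → Σnom=-66.950; wc +0.270/-0.270 → slack +1.450/-1.200; half-tol=0.270, Σhalf²=0.472125
Nominal = -66.950. Worst-case = [-66.950 - 1.200, -66.950 + 1.450] = [-68.150, -65.500]. RSS = √0.472125 = 0.687.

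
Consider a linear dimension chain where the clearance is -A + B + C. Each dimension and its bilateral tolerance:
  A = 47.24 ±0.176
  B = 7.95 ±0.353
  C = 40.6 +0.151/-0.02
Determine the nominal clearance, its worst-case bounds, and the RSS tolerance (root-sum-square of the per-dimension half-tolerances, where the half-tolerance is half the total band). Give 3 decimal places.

nominal=1.310 wc=[0.761,1.990] rss=0.404

Stack each dimension's contribution:
  -A: nom -47.240 → Σnom=-47.240; wc +0.176/-0.176 → slack +0.176/-0.176; half-tol=0.176, Σhalf²=0.030976
  +B: nom +7.950 → Σnom=-39.290; wc +0.353/-0.353 → slack +0.529/-0.529; half-tol=0.353, Σhalf²=0.155585
  +C: nom +40.600 → Σnom=1.310; wc +0.151/-0.020 → slack +0.680/-0.549; half-tol=0.085, Σhalf²=0.162895
Nominal = 1.310. Worst-case = [1.310 - 0.549, 1.310 + 0.680] = [0.761, 1.990]. RSS = √0.162895 = 0.404.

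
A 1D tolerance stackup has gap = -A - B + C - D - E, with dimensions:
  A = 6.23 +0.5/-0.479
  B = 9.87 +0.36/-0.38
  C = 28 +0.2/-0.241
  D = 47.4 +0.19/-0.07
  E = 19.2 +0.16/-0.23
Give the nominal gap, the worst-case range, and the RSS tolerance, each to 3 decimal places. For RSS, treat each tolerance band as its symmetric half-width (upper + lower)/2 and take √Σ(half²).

nominal=-54.700 wc=[-56.151,-53.341] rss=0.693

Stack each dimension's contribution:
  -A: nom -6.230 → Σnom=-6.230; wc +0.479/-0.500 → slack +0.479/-0.500; half-tol=0.489, Σhalf²=0.239610
  -B: nom -9.870 → Σnom=-16.100; wc +0.380/-0.360 → slack +0.859/-0.860; half-tol=0.370, Σhalf²=0.376510
  +C: nom +28.000 → Σnom=11.900; wc +0.200/-0.241 → slack +1.059/-1.101; half-tol=0.221, Σhalf²=0.425130
  -D: nom -47.400 → Σnom=-35.500; wc +0.070/-0.190 → slack +1.129/-1.291; half-tol=0.130, Σhalf²=0.442030
  -E: nom -19.200 → Σnom=-54.700; wc +0.230/-0.160 → slack +1.359/-1.451; half-tol=0.195, Σhalf²=0.480055
Nominal = -54.700. Worst-case = [-54.700 - 1.451, -54.700 + 1.359] = [-56.151, -53.341]. RSS = √0.480055 = 0.693.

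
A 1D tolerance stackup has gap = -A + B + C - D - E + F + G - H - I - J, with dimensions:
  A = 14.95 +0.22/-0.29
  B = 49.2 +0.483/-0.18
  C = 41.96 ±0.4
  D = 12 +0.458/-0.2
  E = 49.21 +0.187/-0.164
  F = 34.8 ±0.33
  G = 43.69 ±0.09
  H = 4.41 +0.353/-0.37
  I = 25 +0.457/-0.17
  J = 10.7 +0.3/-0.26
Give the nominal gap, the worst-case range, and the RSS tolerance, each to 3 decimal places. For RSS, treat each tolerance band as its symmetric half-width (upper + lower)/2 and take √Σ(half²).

Stack each dimension's contribution:
  -A: nom -14.950 → Σnom=-14.950; wc +0.290/-0.220 → slack +0.290/-0.220; half-tol=0.255, Σhalf²=0.065025
  +B: nom +49.200 → Σnom=34.250; wc +0.483/-0.180 → slack +0.773/-0.400; half-tol=0.332, Σhalf²=0.174917
  +C: nom +41.960 → Σnom=76.210; wc +0.400/-0.400 → slack +1.173/-0.800; half-tol=0.400, Σhalf²=0.334917
  -D: nom -12.000 → Σnom=64.210; wc +0.200/-0.458 → slack +1.373/-1.258; half-tol=0.329, Σhalf²=0.443158
  -E: nom -49.210 → Σnom=15.000; wc +0.164/-0.187 → slack +1.537/-1.445; half-tol=0.175, Σhalf²=0.473959
  +F: nom +34.800 → Σnom=49.800; wc +0.330/-0.330 → slack +1.867/-1.775; half-tol=0.330, Σhalf²=0.582859
  +G: nom +43.690 → Σnom=93.490; wc +0.090/-0.090 → slack +1.957/-1.865; half-tol=0.090, Σhalf²=0.590959
  -H: nom -4.410 → Σnom=89.080; wc +0.370/-0.353 → slack +2.327/-2.218; half-tol=0.361, Σhalf²=0.721641
  -I: nom -25.000 → Σnom=64.080; wc +0.170/-0.457 → slack +2.497/-2.675; half-tol=0.314, Σhalf²=0.819923
  -J: nom -10.700 → Σnom=53.380; wc +0.260/-0.300 → slack +2.757/-2.975; half-tol=0.280, Σhalf²=0.898323
Nominal = 53.380. Worst-case = [53.380 - 2.975, 53.380 + 2.757] = [50.405, 56.137]. RSS = √0.898323 = 0.948.

nominal=53.380 wc=[50.405,56.137] rss=0.948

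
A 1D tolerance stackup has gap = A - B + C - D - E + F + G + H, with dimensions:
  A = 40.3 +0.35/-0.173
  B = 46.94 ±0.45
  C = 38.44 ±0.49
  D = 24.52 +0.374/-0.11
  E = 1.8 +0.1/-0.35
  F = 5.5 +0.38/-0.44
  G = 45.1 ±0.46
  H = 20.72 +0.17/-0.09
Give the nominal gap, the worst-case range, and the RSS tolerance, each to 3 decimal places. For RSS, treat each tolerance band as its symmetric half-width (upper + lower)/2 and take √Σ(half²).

nominal=76.800 wc=[74.223,79.560] rss=1.008

Stack each dimension's contribution:
  +A: nom +40.300 → Σnom=40.300; wc +0.350/-0.173 → slack +0.350/-0.173; half-tol=0.261, Σhalf²=0.068382
  -B: nom -46.940 → Σnom=-6.640; wc +0.450/-0.450 → slack +0.800/-0.623; half-tol=0.450, Σhalf²=0.270882
  +C: nom +38.440 → Σnom=31.800; wc +0.490/-0.490 → slack +1.290/-1.113; half-tol=0.490, Σhalf²=0.510982
  -D: nom -24.520 → Σnom=7.280; wc +0.110/-0.374 → slack +1.400/-1.487; half-tol=0.242, Σhalf²=0.569546
  -E: nom -1.800 → Σnom=5.480; wc +0.350/-0.100 → slack +1.750/-1.587; half-tol=0.225, Σhalf²=0.620171
  +F: nom +5.500 → Σnom=10.980; wc +0.380/-0.440 → slack +2.130/-2.027; half-tol=0.410, Σhalf²=0.788271
  +G: nom +45.100 → Σnom=56.080; wc +0.460/-0.460 → slack +2.590/-2.487; half-tol=0.460, Σhalf²=0.999871
  +H: nom +20.720 → Σnom=76.800; wc +0.170/-0.090 → slack +2.760/-2.577; half-tol=0.130, Σhalf²=1.016771
Nominal = 76.800. Worst-case = [76.800 - 2.577, 76.800 + 2.760] = [74.223, 79.560]. RSS = √1.016771 = 1.008.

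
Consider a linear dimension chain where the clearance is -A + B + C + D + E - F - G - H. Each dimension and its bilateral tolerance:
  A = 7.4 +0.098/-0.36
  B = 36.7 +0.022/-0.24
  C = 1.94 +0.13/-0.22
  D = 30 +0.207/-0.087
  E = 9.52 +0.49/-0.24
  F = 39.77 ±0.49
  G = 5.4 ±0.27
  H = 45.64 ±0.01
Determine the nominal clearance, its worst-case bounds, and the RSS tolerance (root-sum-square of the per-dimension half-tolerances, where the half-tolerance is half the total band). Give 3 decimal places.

nominal=-20.050 wc=[-21.705,-18.071] rss=0.754

Stack each dimension's contribution:
  -A: nom -7.400 → Σnom=-7.400; wc +0.360/-0.098 → slack +0.360/-0.098; half-tol=0.229, Σhalf²=0.052441
  +B: nom +36.700 → Σnom=29.300; wc +0.022/-0.240 → slack +0.382/-0.338; half-tol=0.131, Σhalf²=0.069602
  +C: nom +1.940 → Σnom=31.240; wc +0.130/-0.220 → slack +0.512/-0.558; half-tol=0.175, Σhalf²=0.100227
  +D: nom +30.000 → Σnom=61.240; wc +0.207/-0.087 → slack +0.719/-0.645; half-tol=0.147, Σhalf²=0.121836
  +E: nom +9.520 → Σnom=70.760; wc +0.490/-0.240 → slack +1.209/-0.885; half-tol=0.365, Σhalf²=0.255061
  -F: nom -39.770 → Σnom=30.990; wc +0.490/-0.490 → slack +1.699/-1.375; half-tol=0.490, Σhalf²=0.495161
  -G: nom -5.400 → Σnom=25.590; wc +0.270/-0.270 → slack +1.969/-1.645; half-tol=0.270, Σhalf²=0.568061
  -H: nom -45.640 → Σnom=-20.050; wc +0.010/-0.010 → slack +1.979/-1.655; half-tol=0.010, Σhalf²=0.568161
Nominal = -20.050. Worst-case = [-20.050 - 1.655, -20.050 + 1.979] = [-21.705, -18.071]. RSS = √0.568161 = 0.754.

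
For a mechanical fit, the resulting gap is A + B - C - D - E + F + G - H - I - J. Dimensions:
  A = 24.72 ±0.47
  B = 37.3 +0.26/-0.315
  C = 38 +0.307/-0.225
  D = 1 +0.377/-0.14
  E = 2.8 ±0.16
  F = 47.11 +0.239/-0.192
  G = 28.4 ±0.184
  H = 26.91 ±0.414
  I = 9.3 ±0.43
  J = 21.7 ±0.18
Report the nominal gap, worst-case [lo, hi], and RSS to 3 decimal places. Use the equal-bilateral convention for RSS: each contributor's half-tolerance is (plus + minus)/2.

Stack each dimension's contribution:
  +A: nom +24.720 → Σnom=24.720; wc +0.470/-0.470 → slack +0.470/-0.470; half-tol=0.470, Σhalf²=0.220900
  +B: nom +37.300 → Σnom=62.020; wc +0.260/-0.315 → slack +0.730/-0.785; half-tol=0.287, Σhalf²=0.303556
  -C: nom -38.000 → Σnom=24.020; wc +0.225/-0.307 → slack +0.955/-1.092; half-tol=0.266, Σhalf²=0.374312
  -D: nom -1.000 → Σnom=23.020; wc +0.140/-0.377 → slack +1.095/-1.469; half-tol=0.259, Σhalf²=0.441134
  -E: nom -2.800 → Σnom=20.220; wc +0.160/-0.160 → slack +1.255/-1.629; half-tol=0.160, Σhalf²=0.466734
  +F: nom +47.110 → Σnom=67.330; wc +0.239/-0.192 → slack +1.494/-1.821; half-tol=0.215, Σhalf²=0.513175
  +G: nom +28.400 → Σnom=95.730; wc +0.184/-0.184 → slack +1.678/-2.005; half-tol=0.184, Σhalf²=0.547031
  -H: nom -26.910 → Σnom=68.820; wc +0.414/-0.414 → slack +2.092/-2.419; half-tol=0.414, Σhalf²=0.718427
  -I: nom -9.300 → Σnom=59.520; wc +0.430/-0.430 → slack +2.522/-2.849; half-tol=0.430, Σhalf²=0.903327
  -J: nom -21.700 → Σnom=37.820; wc +0.180/-0.180 → slack +2.702/-3.029; half-tol=0.180, Σhalf²=0.935727
Nominal = 37.820. Worst-case = [37.820 - 3.029, 37.820 + 2.702] = [34.791, 40.522]. RSS = √0.935727 = 0.967.

nominal=37.820 wc=[34.791,40.522] rss=0.967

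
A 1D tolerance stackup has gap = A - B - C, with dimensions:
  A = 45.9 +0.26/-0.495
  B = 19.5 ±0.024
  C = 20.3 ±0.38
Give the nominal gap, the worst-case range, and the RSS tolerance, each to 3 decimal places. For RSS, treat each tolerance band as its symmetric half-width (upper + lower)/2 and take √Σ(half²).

nominal=6.100 wc=[5.201,6.764] rss=0.536

Stack each dimension's contribution:
  +A: nom +45.900 → Σnom=45.900; wc +0.260/-0.495 → slack +0.260/-0.495; half-tol=0.378, Σhalf²=0.142506
  -B: nom -19.500 → Σnom=26.400; wc +0.024/-0.024 → slack +0.284/-0.519; half-tol=0.024, Σhalf²=0.143082
  -C: nom -20.300 → Σnom=6.100; wc +0.380/-0.380 → slack +0.664/-0.899; half-tol=0.380, Σhalf²=0.287482
Nominal = 6.100. Worst-case = [6.100 - 0.899, 6.100 + 0.664] = [5.201, 6.764]. RSS = √0.287482 = 0.536.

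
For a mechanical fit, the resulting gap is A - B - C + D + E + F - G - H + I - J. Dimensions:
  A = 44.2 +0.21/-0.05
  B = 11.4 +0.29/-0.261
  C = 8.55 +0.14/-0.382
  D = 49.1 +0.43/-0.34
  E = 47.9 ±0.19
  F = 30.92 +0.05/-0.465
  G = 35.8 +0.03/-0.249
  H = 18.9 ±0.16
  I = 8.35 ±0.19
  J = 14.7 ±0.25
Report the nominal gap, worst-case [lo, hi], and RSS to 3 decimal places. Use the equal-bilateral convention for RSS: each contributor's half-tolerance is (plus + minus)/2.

Stack each dimension's contribution:
  +A: nom +44.200 → Σnom=44.200; wc +0.210/-0.050 → slack +0.210/-0.050; half-tol=0.130, Σhalf²=0.016900
  -B: nom -11.400 → Σnom=32.800; wc +0.261/-0.290 → slack +0.471/-0.340; half-tol=0.275, Σhalf²=0.092800
  -C: nom -8.550 → Σnom=24.250; wc +0.382/-0.140 → slack +0.853/-0.480; half-tol=0.261, Σhalf²=0.160921
  +D: nom +49.100 → Σnom=73.350; wc +0.430/-0.340 → slack +1.283/-0.820; half-tol=0.385, Σhalf²=0.309146
  +E: nom +47.900 → Σnom=121.250; wc +0.190/-0.190 → slack +1.473/-1.010; half-tol=0.190, Σhalf²=0.345246
  +F: nom +30.920 → Σnom=152.170; wc +0.050/-0.465 → slack +1.523/-1.475; half-tol=0.258, Σhalf²=0.411552
  -G: nom -35.800 → Σnom=116.370; wc +0.249/-0.030 → slack +1.772/-1.505; half-tol=0.140, Σhalf²=0.431013
  -H: nom -18.900 → Σnom=97.470; wc +0.160/-0.160 → slack +1.932/-1.665; half-tol=0.160, Σhalf²=0.456613
  +I: nom +8.350 → Σnom=105.820; wc +0.190/-0.190 → slack +2.122/-1.855; half-tol=0.190, Σhalf²=0.492713
  -J: nom -14.700 → Σnom=91.120; wc +0.250/-0.250 → slack +2.372/-2.105; half-tol=0.250, Σhalf²=0.555213
Nominal = 91.120. Worst-case = [91.120 - 2.105, 91.120 + 2.372] = [89.015, 93.492]. RSS = √0.555213 = 0.745.

nominal=91.120 wc=[89.015,93.492] rss=0.745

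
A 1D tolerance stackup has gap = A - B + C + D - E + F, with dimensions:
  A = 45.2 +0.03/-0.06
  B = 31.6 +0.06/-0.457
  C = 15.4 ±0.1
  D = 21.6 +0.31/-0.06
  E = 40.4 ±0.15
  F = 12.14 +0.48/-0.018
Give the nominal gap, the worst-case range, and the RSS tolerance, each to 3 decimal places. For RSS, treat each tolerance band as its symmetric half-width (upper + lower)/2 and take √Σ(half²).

nominal=22.340 wc=[21.892,23.867] rss=0.444

Stack each dimension's contribution:
  +A: nom +45.200 → Σnom=45.200; wc +0.030/-0.060 → slack +0.030/-0.060; half-tol=0.045, Σhalf²=0.002025
  -B: nom -31.600 → Σnom=13.600; wc +0.457/-0.060 → slack +0.487/-0.120; half-tol=0.259, Σhalf²=0.068847
  +C: nom +15.400 → Σnom=29.000; wc +0.100/-0.100 → slack +0.587/-0.220; half-tol=0.100, Σhalf²=0.078847
  +D: nom +21.600 → Σnom=50.600; wc +0.310/-0.060 → slack +0.897/-0.280; half-tol=0.185, Σhalf²=0.113072
  -E: nom -40.400 → Σnom=10.200; wc +0.150/-0.150 → slack +1.047/-0.430; half-tol=0.150, Σhalf²=0.135572
  +F: nom +12.140 → Σnom=22.340; wc +0.480/-0.018 → slack +1.527/-0.448; half-tol=0.249, Σhalf²=0.197573
Nominal = 22.340. Worst-case = [22.340 - 0.448, 22.340 + 1.527] = [21.892, 23.867]. RSS = √0.197573 = 0.444.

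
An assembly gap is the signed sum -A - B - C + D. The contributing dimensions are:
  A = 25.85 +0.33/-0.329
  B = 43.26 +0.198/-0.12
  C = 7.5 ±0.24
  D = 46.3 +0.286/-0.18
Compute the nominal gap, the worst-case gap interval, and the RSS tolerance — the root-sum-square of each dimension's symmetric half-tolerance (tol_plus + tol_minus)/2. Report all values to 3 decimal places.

nominal=-30.310 wc=[-31.258,-29.335] rss=0.496

Stack each dimension's contribution:
  -A: nom -25.850 → Σnom=-25.850; wc +0.329/-0.330 → slack +0.329/-0.330; half-tol=0.330, Σhalf²=0.108570
  -B: nom -43.260 → Σnom=-69.110; wc +0.120/-0.198 → slack +0.449/-0.528; half-tol=0.159, Σhalf²=0.133851
  -C: nom -7.500 → Σnom=-76.610; wc +0.240/-0.240 → slack +0.689/-0.768; half-tol=0.240, Σhalf²=0.191451
  +D: nom +46.300 → Σnom=-30.310; wc +0.286/-0.180 → slack +0.975/-0.948; half-tol=0.233, Σhalf²=0.245740
Nominal = -30.310. Worst-case = [-30.310 - 0.948, -30.310 + 0.975] = [-31.258, -29.335]. RSS = √0.245740 = 0.496.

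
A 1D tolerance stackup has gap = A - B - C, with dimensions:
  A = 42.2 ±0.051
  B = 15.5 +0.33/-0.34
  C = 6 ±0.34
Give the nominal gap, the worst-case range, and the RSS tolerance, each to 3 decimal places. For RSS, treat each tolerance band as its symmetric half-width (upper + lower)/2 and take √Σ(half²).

Stack each dimension's contribution:
  +A: nom +42.200 → Σnom=42.200; wc +0.051/-0.051 → slack +0.051/-0.051; half-tol=0.051, Σhalf²=0.002601
  -B: nom -15.500 → Σnom=26.700; wc +0.340/-0.330 → slack +0.391/-0.381; half-tol=0.335, Σhalf²=0.114826
  -C: nom -6.000 → Σnom=20.700; wc +0.340/-0.340 → slack +0.731/-0.721; half-tol=0.340, Σhalf²=0.230426
Nominal = 20.700. Worst-case = [20.700 - 0.721, 20.700 + 0.731] = [19.979, 21.431]. RSS = √0.230426 = 0.480.

nominal=20.700 wc=[19.979,21.431] rss=0.480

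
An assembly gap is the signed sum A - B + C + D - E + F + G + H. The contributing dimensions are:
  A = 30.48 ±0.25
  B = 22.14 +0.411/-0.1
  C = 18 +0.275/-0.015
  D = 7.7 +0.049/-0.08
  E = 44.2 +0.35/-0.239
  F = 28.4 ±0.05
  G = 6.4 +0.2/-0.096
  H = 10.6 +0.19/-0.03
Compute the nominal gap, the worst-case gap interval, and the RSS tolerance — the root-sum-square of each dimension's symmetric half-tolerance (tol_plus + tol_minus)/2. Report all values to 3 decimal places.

nominal=35.240 wc=[33.958,36.593] rss=0.526

Stack each dimension's contribution:
  +A: nom +30.480 → Σnom=30.480; wc +0.250/-0.250 → slack +0.250/-0.250; half-tol=0.250, Σhalf²=0.062500
  -B: nom -22.140 → Σnom=8.340; wc +0.100/-0.411 → slack +0.350/-0.661; half-tol=0.256, Σhalf²=0.127780
  +C: nom +18.000 → Σnom=26.340; wc +0.275/-0.015 → slack +0.625/-0.676; half-tol=0.145, Σhalf²=0.148805
  +D: nom +7.700 → Σnom=34.040; wc +0.049/-0.080 → slack +0.674/-0.756; half-tol=0.065, Σhalf²=0.152966
  -E: nom -44.200 → Σnom=-10.160; wc +0.239/-0.350 → slack +0.913/-1.106; half-tol=0.294, Σhalf²=0.239696
  +F: nom +28.400 → Σnom=18.240; wc +0.050/-0.050 → slack +0.963/-1.156; half-tol=0.050, Σhalf²=0.242196
  +G: nom +6.400 → Σnom=24.640; wc +0.200/-0.096 → slack +1.163/-1.252; half-tol=0.148, Σhalf²=0.264100
  +H: nom +10.600 → Σnom=35.240; wc +0.190/-0.030 → slack +1.353/-1.282; half-tol=0.110, Σhalf²=0.276200
Nominal = 35.240. Worst-case = [35.240 - 1.282, 35.240 + 1.353] = [33.958, 36.593]. RSS = √0.276200 = 0.526.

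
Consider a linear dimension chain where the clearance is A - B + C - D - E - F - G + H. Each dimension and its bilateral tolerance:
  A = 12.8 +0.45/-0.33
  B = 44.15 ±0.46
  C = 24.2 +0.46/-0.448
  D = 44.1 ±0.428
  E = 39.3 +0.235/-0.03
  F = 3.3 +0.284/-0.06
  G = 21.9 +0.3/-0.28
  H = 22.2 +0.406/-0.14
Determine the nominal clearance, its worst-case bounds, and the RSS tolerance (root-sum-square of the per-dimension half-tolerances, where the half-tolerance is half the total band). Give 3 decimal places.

Stack each dimension's contribution:
  +A: nom +12.800 → Σnom=12.800; wc +0.450/-0.330 → slack +0.450/-0.330; half-tol=0.390, Σhalf²=0.152100
  -B: nom -44.150 → Σnom=-31.350; wc +0.460/-0.460 → slack +0.910/-0.790; half-tol=0.460, Σhalf²=0.363700
  +C: nom +24.200 → Σnom=-7.150; wc +0.460/-0.448 → slack +1.370/-1.238; half-tol=0.454, Σhalf²=0.569816
  -D: nom -44.100 → Σnom=-51.250; wc +0.428/-0.428 → slack +1.798/-1.666; half-tol=0.428, Σhalf²=0.753000
  -E: nom -39.300 → Σnom=-90.550; wc +0.030/-0.235 → slack +1.828/-1.901; half-tol=0.133, Σhalf²=0.770556
  -F: nom -3.300 → Σnom=-93.850; wc +0.060/-0.284 → slack +1.888/-2.185; half-tol=0.172, Σhalf²=0.800140
  -G: nom -21.900 → Σnom=-115.750; wc +0.280/-0.300 → slack +2.168/-2.485; half-tol=0.290, Σhalf²=0.884240
  +H: nom +22.200 → Σnom=-93.550; wc +0.406/-0.140 → slack +2.574/-2.625; half-tol=0.273, Σhalf²=0.958769
Nominal = -93.550. Worst-case = [-93.550 - 2.625, -93.550 + 2.574] = [-96.175, -90.976]. RSS = √0.958769 = 0.979.

nominal=-93.550 wc=[-96.175,-90.976] rss=0.979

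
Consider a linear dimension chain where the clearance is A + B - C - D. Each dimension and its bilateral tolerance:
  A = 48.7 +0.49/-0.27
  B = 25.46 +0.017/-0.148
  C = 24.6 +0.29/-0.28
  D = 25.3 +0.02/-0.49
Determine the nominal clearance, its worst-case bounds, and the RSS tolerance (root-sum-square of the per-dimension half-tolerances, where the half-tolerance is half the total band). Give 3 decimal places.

nominal=24.260 wc=[23.532,25.537] rss=0.545

Stack each dimension's contribution:
  +A: nom +48.700 → Σnom=48.700; wc +0.490/-0.270 → slack +0.490/-0.270; half-tol=0.380, Σhalf²=0.144400
  +B: nom +25.460 → Σnom=74.160; wc +0.017/-0.148 → slack +0.507/-0.418; half-tol=0.082, Σhalf²=0.151206
  -C: nom -24.600 → Σnom=49.560; wc +0.280/-0.290 → slack +0.787/-0.708; half-tol=0.285, Σhalf²=0.232431
  -D: nom -25.300 → Σnom=24.260; wc +0.490/-0.020 → slack +1.277/-0.728; half-tol=0.255, Σhalf²=0.297456
Nominal = 24.260. Worst-case = [24.260 - 0.728, 24.260 + 1.277] = [23.532, 25.537]. RSS = √0.297456 = 0.545.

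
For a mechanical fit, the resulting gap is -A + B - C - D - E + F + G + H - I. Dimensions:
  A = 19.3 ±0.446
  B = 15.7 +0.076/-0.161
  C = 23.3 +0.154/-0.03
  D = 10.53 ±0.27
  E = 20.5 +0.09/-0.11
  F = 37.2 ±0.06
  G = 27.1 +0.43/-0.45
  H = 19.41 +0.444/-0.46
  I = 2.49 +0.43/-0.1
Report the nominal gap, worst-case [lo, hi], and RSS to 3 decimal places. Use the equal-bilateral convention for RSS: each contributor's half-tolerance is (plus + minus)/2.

Stack each dimension's contribution:
  -A: nom -19.300 → Σnom=-19.300; wc +0.446/-0.446 → slack +0.446/-0.446; half-tol=0.446, Σhalf²=0.198916
  +B: nom +15.700 → Σnom=-3.600; wc +0.076/-0.161 → slack +0.522/-0.607; half-tol=0.118, Σhalf²=0.212958
  -C: nom -23.300 → Σnom=-26.900; wc +0.030/-0.154 → slack +0.552/-0.761; half-tol=0.092, Σhalf²=0.221422
  -D: nom -10.530 → Σnom=-37.430; wc +0.270/-0.270 → slack +0.822/-1.031; half-tol=0.270, Σhalf²=0.294322
  -E: nom -20.500 → Σnom=-57.930; wc +0.110/-0.090 → slack +0.932/-1.121; half-tol=0.100, Σhalf²=0.304322
  +F: nom +37.200 → Σnom=-20.730; wc +0.060/-0.060 → slack +0.992/-1.181; half-tol=0.060, Σhalf²=0.307922
  +G: nom +27.100 → Σnom=6.370; wc +0.430/-0.450 → slack +1.422/-1.631; half-tol=0.440, Σhalf²=0.501522
  +H: nom +19.410 → Σnom=25.780; wc +0.444/-0.460 → slack +1.866/-2.091; half-tol=0.452, Σhalf²=0.705826
  -I: nom -2.490 → Σnom=23.290; wc +0.100/-0.430 → slack +1.966/-2.521; half-tol=0.265, Σhalf²=0.776051
Nominal = 23.290. Worst-case = [23.290 - 2.521, 23.290 + 1.966] = [20.769, 25.256]. RSS = √0.776051 = 0.881.

nominal=23.290 wc=[20.769,25.256] rss=0.881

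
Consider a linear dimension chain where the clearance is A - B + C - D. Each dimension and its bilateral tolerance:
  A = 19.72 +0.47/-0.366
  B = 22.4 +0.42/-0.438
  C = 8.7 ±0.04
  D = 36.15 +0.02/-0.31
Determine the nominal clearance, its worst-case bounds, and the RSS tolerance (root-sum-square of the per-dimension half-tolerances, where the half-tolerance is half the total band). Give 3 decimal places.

Stack each dimension's contribution:
  +A: nom +19.720 → Σnom=19.720; wc +0.470/-0.366 → slack +0.470/-0.366; half-tol=0.418, Σhalf²=0.174724
  -B: nom -22.400 → Σnom=-2.680; wc +0.438/-0.420 → slack +0.908/-0.786; half-tol=0.429, Σhalf²=0.358765
  +C: nom +8.700 → Σnom=6.020; wc +0.040/-0.040 → slack +0.948/-0.826; half-tol=0.040, Σhalf²=0.360365
  -D: nom -36.150 → Σnom=-30.130; wc +0.310/-0.020 → slack +1.258/-0.846; half-tol=0.165, Σhalf²=0.387590
Nominal = -30.130. Worst-case = [-30.130 - 0.846, -30.130 + 1.258] = [-30.976, -28.872]. RSS = √0.387590 = 0.623.

nominal=-30.130 wc=[-30.976,-28.872] rss=0.623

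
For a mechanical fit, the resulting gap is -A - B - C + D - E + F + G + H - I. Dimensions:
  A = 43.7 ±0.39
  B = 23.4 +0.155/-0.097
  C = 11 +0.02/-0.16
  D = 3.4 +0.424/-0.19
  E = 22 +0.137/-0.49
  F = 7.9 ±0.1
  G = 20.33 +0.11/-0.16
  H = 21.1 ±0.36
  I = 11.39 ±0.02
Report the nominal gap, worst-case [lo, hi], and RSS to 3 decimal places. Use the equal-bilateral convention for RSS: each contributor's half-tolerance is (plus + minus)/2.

Stack each dimension's contribution:
  -A: nom -43.700 → Σnom=-43.700; wc +0.390/-0.390 → slack +0.390/-0.390; half-tol=0.390, Σhalf²=0.152100
  -B: nom -23.400 → Σnom=-67.100; wc +0.097/-0.155 → slack +0.487/-0.545; half-tol=0.126, Σhalf²=0.167976
  -C: nom -11.000 → Σnom=-78.100; wc +0.160/-0.020 → slack +0.647/-0.565; half-tol=0.090, Σhalf²=0.176076
  +D: nom +3.400 → Σnom=-74.700; wc +0.424/-0.190 → slack +1.071/-0.755; half-tol=0.307, Σhalf²=0.270325
  -E: nom -22.000 → Σnom=-96.700; wc +0.490/-0.137 → slack +1.561/-0.892; half-tol=0.314, Σhalf²=0.368607
  +F: nom +7.900 → Σnom=-88.800; wc +0.100/-0.100 → slack +1.661/-0.992; half-tol=0.100, Σhalf²=0.378607
  +G: nom +20.330 → Σnom=-68.470; wc +0.110/-0.160 → slack +1.771/-1.152; half-tol=0.135, Σhalf²=0.396832
  +H: nom +21.100 → Σnom=-47.370; wc +0.360/-0.360 → slack +2.131/-1.512; half-tol=0.360, Σhalf²=0.526432
  -I: nom -11.390 → Σnom=-58.760; wc +0.020/-0.020 → slack +2.151/-1.532; half-tol=0.020, Σhalf²=0.526832
Nominal = -58.760. Worst-case = [-58.760 - 1.532, -58.760 + 2.151] = [-60.292, -56.609]. RSS = √0.526832 = 0.726.

nominal=-58.760 wc=[-60.292,-56.609] rss=0.726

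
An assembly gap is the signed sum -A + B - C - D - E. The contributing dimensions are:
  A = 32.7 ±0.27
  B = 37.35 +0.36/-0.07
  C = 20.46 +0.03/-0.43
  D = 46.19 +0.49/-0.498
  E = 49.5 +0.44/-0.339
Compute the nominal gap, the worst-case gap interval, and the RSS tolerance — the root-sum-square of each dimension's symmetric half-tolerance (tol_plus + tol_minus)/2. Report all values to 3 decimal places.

Stack each dimension's contribution:
  -A: nom -32.700 → Σnom=-32.700; wc +0.270/-0.270 → slack +0.270/-0.270; half-tol=0.270, Σhalf²=0.072900
  +B: nom +37.350 → Σnom=4.650; wc +0.360/-0.070 → slack +0.630/-0.340; half-tol=0.215, Σhalf²=0.119125
  -C: nom -20.460 → Σnom=-15.810; wc +0.430/-0.030 → slack +1.060/-0.370; half-tol=0.230, Σhalf²=0.172025
  -D: nom -46.190 → Σnom=-62.000; wc +0.498/-0.490 → slack +1.558/-0.860; half-tol=0.494, Σhalf²=0.416061
  -E: nom -49.500 → Σnom=-111.500; wc +0.339/-0.440 → slack +1.897/-1.300; half-tol=0.390, Σhalf²=0.567771
Nominal = -111.500. Worst-case = [-111.500 - 1.300, -111.500 + 1.897] = [-112.800, -109.603]. RSS = √0.567771 = 0.754.

nominal=-111.500 wc=[-112.800,-109.603] rss=0.754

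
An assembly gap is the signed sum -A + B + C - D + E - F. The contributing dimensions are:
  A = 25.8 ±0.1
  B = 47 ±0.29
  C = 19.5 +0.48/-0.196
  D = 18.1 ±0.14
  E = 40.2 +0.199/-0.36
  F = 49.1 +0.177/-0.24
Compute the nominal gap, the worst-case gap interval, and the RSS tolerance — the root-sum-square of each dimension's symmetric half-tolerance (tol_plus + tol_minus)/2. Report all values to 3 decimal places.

Stack each dimension's contribution:
  -A: nom -25.800 → Σnom=-25.800; wc +0.100/-0.100 → slack +0.100/-0.100; half-tol=0.100, Σhalf²=0.010000
  +B: nom +47.000 → Σnom=21.200; wc +0.290/-0.290 → slack +0.390/-0.390; half-tol=0.290, Σhalf²=0.094100
  +C: nom +19.500 → Σnom=40.700; wc +0.480/-0.196 → slack +0.870/-0.586; half-tol=0.338, Σhalf²=0.208344
  -D: nom -18.100 → Σnom=22.600; wc +0.140/-0.140 → slack +1.010/-0.726; half-tol=0.140, Σhalf²=0.227944
  +E: nom +40.200 → Σnom=62.800; wc +0.199/-0.360 → slack +1.209/-1.086; half-tol=0.279, Σhalf²=0.306064
  -F: nom -49.100 → Σnom=13.700; wc +0.240/-0.177 → slack +1.449/-1.263; half-tol=0.208, Σhalf²=0.349536
Nominal = 13.700. Worst-case = [13.700 - 1.263, 13.700 + 1.449] = [12.437, 15.149]. RSS = √0.349536 = 0.591.

nominal=13.700 wc=[12.437,15.149] rss=0.591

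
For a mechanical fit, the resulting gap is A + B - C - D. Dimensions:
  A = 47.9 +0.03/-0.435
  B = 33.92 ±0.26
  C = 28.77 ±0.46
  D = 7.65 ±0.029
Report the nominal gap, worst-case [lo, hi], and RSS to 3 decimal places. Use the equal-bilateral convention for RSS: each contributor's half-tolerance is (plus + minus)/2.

Stack each dimension's contribution:
  +A: nom +47.900 → Σnom=47.900; wc +0.030/-0.435 → slack +0.030/-0.435; half-tol=0.232, Σhalf²=0.054056
  +B: nom +33.920 → Σnom=81.820; wc +0.260/-0.260 → slack +0.290/-0.695; half-tol=0.260, Σhalf²=0.121656
  -C: nom -28.770 → Σnom=53.050; wc +0.460/-0.460 → slack +0.750/-1.155; half-tol=0.460, Σhalf²=0.333256
  -D: nom -7.650 → Σnom=45.400; wc +0.029/-0.029 → slack +0.779/-1.184; half-tol=0.029, Σhalf²=0.334097
Nominal = 45.400. Worst-case = [45.400 - 1.184, 45.400 + 0.779] = [44.216, 46.179]. RSS = √0.334097 = 0.578.

nominal=45.400 wc=[44.216,46.179] rss=0.578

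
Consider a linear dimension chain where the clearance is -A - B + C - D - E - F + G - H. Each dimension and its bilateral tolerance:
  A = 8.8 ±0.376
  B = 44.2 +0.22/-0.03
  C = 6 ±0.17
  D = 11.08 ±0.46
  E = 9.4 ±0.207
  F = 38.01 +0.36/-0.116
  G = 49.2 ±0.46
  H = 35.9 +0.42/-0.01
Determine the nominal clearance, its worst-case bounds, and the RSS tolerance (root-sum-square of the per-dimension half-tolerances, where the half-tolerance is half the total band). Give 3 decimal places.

nominal=-92.190 wc=[-94.863,-90.361] rss=0.869

Stack each dimension's contribution:
  -A: nom -8.800 → Σnom=-8.800; wc +0.376/-0.376 → slack +0.376/-0.376; half-tol=0.376, Σhalf²=0.141376
  -B: nom -44.200 → Σnom=-53.000; wc +0.030/-0.220 → slack +0.406/-0.596; half-tol=0.125, Σhalf²=0.157001
  +C: nom +6.000 → Σnom=-47.000; wc +0.170/-0.170 → slack +0.576/-0.766; half-tol=0.170, Σhalf²=0.185901
  -D: nom -11.080 → Σnom=-58.080; wc +0.460/-0.460 → slack +1.036/-1.226; half-tol=0.460, Σhalf²=0.397501
  -E: nom -9.400 → Σnom=-67.480; wc +0.207/-0.207 → slack +1.243/-1.433; half-tol=0.207, Σhalf²=0.440350
  -F: nom -38.010 → Σnom=-105.490; wc +0.116/-0.360 → slack +1.359/-1.793; half-tol=0.238, Σhalf²=0.496994
  +G: nom +49.200 → Σnom=-56.290; wc +0.460/-0.460 → slack +1.819/-2.253; half-tol=0.460, Σhalf²=0.708594
  -H: nom -35.900 → Σnom=-92.190; wc +0.010/-0.420 → slack +1.829/-2.673; half-tol=0.215, Σhalf²=0.754819
Nominal = -92.190. Worst-case = [-92.190 - 2.673, -92.190 + 1.829] = [-94.863, -90.361]. RSS = √0.754819 = 0.869.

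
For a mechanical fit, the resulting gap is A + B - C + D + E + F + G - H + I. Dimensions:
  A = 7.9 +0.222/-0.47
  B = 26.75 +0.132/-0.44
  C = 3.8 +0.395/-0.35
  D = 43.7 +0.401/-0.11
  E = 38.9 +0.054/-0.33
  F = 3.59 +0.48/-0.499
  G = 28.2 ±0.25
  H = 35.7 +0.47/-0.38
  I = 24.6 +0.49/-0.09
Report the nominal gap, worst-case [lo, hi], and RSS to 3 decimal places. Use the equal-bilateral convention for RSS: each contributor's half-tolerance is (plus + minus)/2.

nominal=134.140 wc=[131.086,136.899] rss=1.005

Stack each dimension's contribution:
  +A: nom +7.900 → Σnom=7.900; wc +0.222/-0.470 → slack +0.222/-0.470; half-tol=0.346, Σhalf²=0.119716
  +B: nom +26.750 → Σnom=34.650; wc +0.132/-0.440 → slack +0.354/-0.910; half-tol=0.286, Σhalf²=0.201512
  -C: nom -3.800 → Σnom=30.850; wc +0.350/-0.395 → slack +0.704/-1.305; half-tol=0.372, Σhalf²=0.340268
  +D: nom +43.700 → Σnom=74.550; wc +0.401/-0.110 → slack +1.105/-1.415; half-tol=0.256, Σhalf²=0.405549
  +E: nom +38.900 → Σnom=113.450; wc +0.054/-0.330 → slack +1.159/-1.745; half-tol=0.192, Σhalf²=0.442413
  +F: nom +3.590 → Σnom=117.040; wc +0.480/-0.499 → slack +1.639/-2.244; half-tol=0.489, Σhalf²=0.682023
  +G: nom +28.200 → Σnom=145.240; wc +0.250/-0.250 → slack +1.889/-2.494; half-tol=0.250, Σhalf²=0.744523
  -H: nom -35.700 → Σnom=109.540; wc +0.380/-0.470 → slack +2.269/-2.964; half-tol=0.425, Σhalf²=0.925148
  +I: nom +24.600 → Σnom=134.140; wc +0.490/-0.090 → slack +2.759/-3.054; half-tol=0.290, Σhalf²=1.009248
Nominal = 134.140. Worst-case = [134.140 - 3.054, 134.140 + 2.759] = [131.086, 136.899]. RSS = √1.009248 = 1.005.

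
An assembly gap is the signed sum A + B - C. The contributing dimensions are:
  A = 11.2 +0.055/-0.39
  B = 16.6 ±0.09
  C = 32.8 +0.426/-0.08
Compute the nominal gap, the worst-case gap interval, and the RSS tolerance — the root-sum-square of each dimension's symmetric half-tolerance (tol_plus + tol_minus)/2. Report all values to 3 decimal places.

Stack each dimension's contribution:
  +A: nom +11.200 → Σnom=11.200; wc +0.055/-0.390 → slack +0.055/-0.390; half-tol=0.223, Σhalf²=0.049506
  +B: nom +16.600 → Σnom=27.800; wc +0.090/-0.090 → slack +0.145/-0.480; half-tol=0.090, Σhalf²=0.057606
  -C: nom -32.800 → Σnom=-5.000; wc +0.080/-0.426 → slack +0.225/-0.906; half-tol=0.253, Σhalf²=0.121615
Nominal = -5.000. Worst-case = [-5.000 - 0.906, -5.000 + 0.225] = [-5.906, -4.775]. RSS = √0.121615 = 0.349.

nominal=-5.000 wc=[-5.906,-4.775] rss=0.349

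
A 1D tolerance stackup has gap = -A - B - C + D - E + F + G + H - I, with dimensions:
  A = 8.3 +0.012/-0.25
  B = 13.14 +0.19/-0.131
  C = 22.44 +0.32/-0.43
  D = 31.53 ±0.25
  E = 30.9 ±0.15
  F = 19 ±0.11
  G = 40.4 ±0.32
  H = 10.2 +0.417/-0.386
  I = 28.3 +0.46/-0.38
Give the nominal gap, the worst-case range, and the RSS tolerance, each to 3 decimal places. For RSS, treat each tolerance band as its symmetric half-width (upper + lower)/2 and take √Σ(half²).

nominal=-1.950 wc=[-4.148,0.488] rss=0.849

Stack each dimension's contribution:
  -A: nom -8.300 → Σnom=-8.300; wc +0.250/-0.012 → slack +0.250/-0.012; half-tol=0.131, Σhalf²=0.017161
  -B: nom -13.140 → Σnom=-21.440; wc +0.131/-0.190 → slack +0.381/-0.202; half-tol=0.161, Σhalf²=0.042921
  -C: nom -22.440 → Σnom=-43.880; wc +0.430/-0.320 → slack +0.811/-0.522; half-tol=0.375, Σhalf²=0.183546
  +D: nom +31.530 → Σnom=-12.350; wc +0.250/-0.250 → slack +1.061/-0.772; half-tol=0.250, Σhalf²=0.246046
  -E: nom -30.900 → Σnom=-43.250; wc +0.150/-0.150 → slack +1.211/-0.922; half-tol=0.150, Σhalf²=0.268546
  +F: nom +19.000 → Σnom=-24.250; wc +0.110/-0.110 → slack +1.321/-1.032; half-tol=0.110, Σhalf²=0.280646
  +G: nom +40.400 → Σnom=16.150; wc +0.320/-0.320 → slack +1.641/-1.352; half-tol=0.320, Σhalf²=0.383046
  +H: nom +10.200 → Σnom=26.350; wc +0.417/-0.386 → slack +2.058/-1.738; half-tol=0.401, Σhalf²=0.544249
  -I: nom -28.300 → Σnom=-1.950; wc +0.380/-0.460 → slack +2.438/-2.198; half-tol=0.420, Σhalf²=0.720649
Nominal = -1.950. Worst-case = [-1.950 - 2.198, -1.950 + 2.438] = [-4.148, 0.488]. RSS = √0.720649 = 0.849.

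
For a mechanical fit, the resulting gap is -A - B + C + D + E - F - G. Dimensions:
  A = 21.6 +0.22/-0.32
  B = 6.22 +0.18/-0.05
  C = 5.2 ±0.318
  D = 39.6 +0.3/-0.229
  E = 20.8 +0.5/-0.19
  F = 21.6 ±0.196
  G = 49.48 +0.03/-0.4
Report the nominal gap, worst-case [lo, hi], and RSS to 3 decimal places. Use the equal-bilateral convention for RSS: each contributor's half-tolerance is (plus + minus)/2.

nominal=-33.300 wc=[-34.663,-31.216] rss=0.679

Stack each dimension's contribution:
  -A: nom -21.600 → Σnom=-21.600; wc +0.320/-0.220 → slack +0.320/-0.220; half-tol=0.270, Σhalf²=0.072900
  -B: nom -6.220 → Σnom=-27.820; wc +0.050/-0.180 → slack +0.370/-0.400; half-tol=0.115, Σhalf²=0.086125
  +C: nom +5.200 → Σnom=-22.620; wc +0.318/-0.318 → slack +0.688/-0.718; half-tol=0.318, Σhalf²=0.187249
  +D: nom +39.600 → Σnom=16.980; wc +0.300/-0.229 → slack +0.988/-0.947; half-tol=0.265, Σhalf²=0.257209
  +E: nom +20.800 → Σnom=37.780; wc +0.500/-0.190 → slack +1.488/-1.137; half-tol=0.345, Σhalf²=0.376234
  -F: nom -21.600 → Σnom=16.180; wc +0.196/-0.196 → slack +1.684/-1.333; half-tol=0.196, Σhalf²=0.414650
  -G: nom -49.480 → Σnom=-33.300; wc +0.400/-0.030 → slack +2.084/-1.363; half-tol=0.215, Σhalf²=0.460875
Nominal = -33.300. Worst-case = [-33.300 - 1.363, -33.300 + 2.084] = [-34.663, -31.216]. RSS = √0.460875 = 0.679.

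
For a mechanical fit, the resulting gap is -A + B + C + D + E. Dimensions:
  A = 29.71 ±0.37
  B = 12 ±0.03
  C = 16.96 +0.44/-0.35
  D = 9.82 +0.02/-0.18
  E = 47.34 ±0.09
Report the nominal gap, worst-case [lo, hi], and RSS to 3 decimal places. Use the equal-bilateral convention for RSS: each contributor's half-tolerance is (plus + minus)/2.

nominal=56.410 wc=[55.390,57.360] rss=0.559

Stack each dimension's contribution:
  -A: nom -29.710 → Σnom=-29.710; wc +0.370/-0.370 → slack +0.370/-0.370; half-tol=0.370, Σhalf²=0.136900
  +B: nom +12.000 → Σnom=-17.710; wc +0.030/-0.030 → slack +0.400/-0.400; half-tol=0.030, Σhalf²=0.137800
  +C: nom +16.960 → Σnom=-0.750; wc +0.440/-0.350 → slack +0.840/-0.750; half-tol=0.395, Σhalf²=0.293825
  +D: nom +9.820 → Σnom=9.070; wc +0.020/-0.180 → slack +0.860/-0.930; half-tol=0.100, Σhalf²=0.303825
  +E: nom +47.340 → Σnom=56.410; wc +0.090/-0.090 → slack +0.950/-1.020; half-tol=0.090, Σhalf²=0.311925
Nominal = 56.410. Worst-case = [56.410 - 1.020, 56.410 + 0.950] = [55.390, 57.360]. RSS = √0.311925 = 0.559.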